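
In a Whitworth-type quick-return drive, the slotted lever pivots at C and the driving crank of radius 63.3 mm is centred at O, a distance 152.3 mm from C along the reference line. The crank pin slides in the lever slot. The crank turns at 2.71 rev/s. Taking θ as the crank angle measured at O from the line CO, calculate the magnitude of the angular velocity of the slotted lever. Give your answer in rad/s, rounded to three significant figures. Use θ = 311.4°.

4.42

ω = 17.03 rad/s (from 2.71 rev/s).
Crank pin A relative to C: A = (d + r cosθ, r sinθ); lever angle φ = atan2(r sinθ, d + r cosθ).
Differentiating tanφ: φ̇ = rω(d cosθ + r)/(d² + r² + 2dr cosθ).
d² + r² + 2dr cosθ = |CA|² = 0.0399531 m²;  d cosθ + r = +0.16402 m.
|ω_lever| = |0.0633·17.03·+0.16402| / 0.0399531 = 4.4248 rad/s.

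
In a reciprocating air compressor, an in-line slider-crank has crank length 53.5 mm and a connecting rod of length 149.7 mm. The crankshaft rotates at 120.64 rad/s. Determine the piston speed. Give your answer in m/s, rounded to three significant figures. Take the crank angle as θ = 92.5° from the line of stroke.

6.34

ω = 120.6 rad/s
For an in-line slider-crank, x = r cosθ + √(L² − r² sin²θ), so v = −rω sinθ·[1 + r cosθ/√(L² − r² sin²θ)].
With r = 0.0535 m, L = 0.1497 m, θ = 92.5°: √(L² − r² sin²θ) = 0.13983 m.
v = −0.0535·120.6·0.99905·[1 + 0.0535·-0.04362/0.13983] = -6.3405 m/s.
|v| = 6.3405 m/s.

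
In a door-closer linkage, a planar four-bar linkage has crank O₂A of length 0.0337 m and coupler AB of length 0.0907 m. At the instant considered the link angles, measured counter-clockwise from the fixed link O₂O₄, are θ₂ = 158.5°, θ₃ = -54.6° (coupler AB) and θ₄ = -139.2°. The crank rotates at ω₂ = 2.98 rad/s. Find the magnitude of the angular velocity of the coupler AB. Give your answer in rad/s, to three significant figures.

ω₂ = 2.98 rad/s
Differentiating the loop-closure r₂e^{iθ₂}+r₃e^{iθ₃}=r₁+r₄e^{iθ₄} gives r₂ω₂e^{iθ₂}+r₃ω₃e^{iθ₃}=r₄ω₄e^{iθ₄}.
Eliminating the other unknown: ω₃ = r₂ω₂ sin(θ₄−θ₂) / [r₃ sin(θ₃−θ₄)].
Numerator sine = +0.88539; denominator sine = +0.99556.
Result = 0.0337·2.98·(+0.88539) / (0.0907·(+0.99556)) = +0.98471 rad/s; magnitude 0.98471 rad/s.

0.985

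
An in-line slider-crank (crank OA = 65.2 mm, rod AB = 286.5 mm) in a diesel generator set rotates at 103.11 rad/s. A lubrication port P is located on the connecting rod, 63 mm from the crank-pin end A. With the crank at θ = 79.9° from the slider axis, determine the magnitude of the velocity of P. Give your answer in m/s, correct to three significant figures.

ω = 103.1 rad/s.  Crank-pin speed |V_A| = rω = 6.7228 m/s, perpendicular to OA.
Rod angle: sinφ = −(r/L) sinθ ⇒ φ = -12.947°; ω_rod = −rω cosθ/√(L²−r²sin²θ) = -4.2224 rad/s.
V_P = V_A + ω_rod × AP, with AP = 0.063 m along the rod.
Components: V_Px = −rω sinθ − a·ω_rod·sinφ = -6.6782 m/s;  V_Py = rω cosθ + a·ω_rod·cosφ = +0.9197 m/s.
|V_P| = √(V_Px² + V_Py²) = 6.7412 m/s.

6.74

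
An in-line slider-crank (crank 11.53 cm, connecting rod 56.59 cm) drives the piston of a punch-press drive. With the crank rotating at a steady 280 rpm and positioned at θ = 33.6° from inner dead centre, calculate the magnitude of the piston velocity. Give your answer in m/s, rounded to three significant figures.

2.19

ω = 2π·280/60 = 29.32 rad/s
For an in-line slider-crank, x = r cosθ + √(L² − r² sin²θ), so v = −rω sinθ·[1 + r cosθ/√(L² − r² sin²θ)].
With r = 0.1153 m, L = 0.5659 m, θ = 33.6°: √(L² − r² sin²θ) = 0.56229 m.
v = −0.1153·29.32·0.55339·[1 + 0.1153·0.83292/0.56229] = -2.1904 m/s.
|v| = 2.1904 m/s.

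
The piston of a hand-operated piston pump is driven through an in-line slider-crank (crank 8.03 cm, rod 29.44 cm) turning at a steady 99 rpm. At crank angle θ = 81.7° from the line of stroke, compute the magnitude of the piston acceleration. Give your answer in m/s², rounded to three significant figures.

1.09

ω = 2π·99/60 = 10.37 rad/s
x(θ) = r cosθ + √(L² − r² sin²θ); with ω constant, a = ω²·d²x/dθ².
d²x/dθ² = −r cosθ − r²(cos2θ)/√u − r⁴ sin²2θ/(4u^{3/2}),  u = L² − r² sin²θ = 0.0803576 m².
Substituting r = 0.0803 m, L = 0.2944 m, θ = 81.7°: d²x/dθ² = +0.01017 m.
a = ω²·d²x/dθ² = (10.37)²·(+0.01017) = +1.093 m/s²;  |a| = 1.093 m/s².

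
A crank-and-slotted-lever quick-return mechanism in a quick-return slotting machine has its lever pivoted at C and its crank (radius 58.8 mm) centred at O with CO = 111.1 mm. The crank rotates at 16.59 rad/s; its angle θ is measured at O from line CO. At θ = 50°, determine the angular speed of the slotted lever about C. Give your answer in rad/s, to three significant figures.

ω = 16.59 rad/s
Crank pin A relative to C: A = (d + r cosθ, r sinθ); lever angle φ = atan2(r sinθ, d + r cosθ).
Differentiating tanφ: φ̇ = rω(d cosθ + r)/(d² + r² + 2dr cosθ).
d² + r² + 2dr cosθ = |CA|² = 0.0241989 m²;  d cosθ + r = +0.13021 m.
|ω_lever| = |0.0588·16.59·+0.13021| / 0.0241989 = 5.2491 rad/s.

5.25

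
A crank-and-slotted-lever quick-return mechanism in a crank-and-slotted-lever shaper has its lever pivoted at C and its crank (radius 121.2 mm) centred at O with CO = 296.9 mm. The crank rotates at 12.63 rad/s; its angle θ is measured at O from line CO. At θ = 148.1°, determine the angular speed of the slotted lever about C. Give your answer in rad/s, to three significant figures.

4.80

ω = 12.63 rad/s
Crank pin A relative to C: A = (d + r cosθ, r sinθ); lever angle φ = atan2(r sinθ, d + r cosθ).
Differentiating tanφ: φ̇ = rω(d cosθ + r)/(d² + r² + 2dr cosθ).
d² + r² + 2dr cosθ = |CA|² = 0.0417398 m²;  d cosθ + r = -0.13086 m.
|ω_lever| = |0.1212·12.63·-0.13086| / 0.0417398 = 4.7991 rad/s.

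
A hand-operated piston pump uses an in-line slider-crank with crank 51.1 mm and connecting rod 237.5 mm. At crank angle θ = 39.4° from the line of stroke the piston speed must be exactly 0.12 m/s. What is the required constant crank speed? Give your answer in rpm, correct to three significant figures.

30.3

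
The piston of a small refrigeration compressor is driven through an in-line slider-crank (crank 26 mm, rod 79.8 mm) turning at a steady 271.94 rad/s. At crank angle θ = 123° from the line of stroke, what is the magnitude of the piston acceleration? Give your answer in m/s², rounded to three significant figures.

1300

ω = 271.9 rad/s
x(θ) = r cosθ + √(L² − r² sin²θ); with ω constant, a = ω²·d²x/dθ².
d²x/dθ² = −r cosθ − r²(cos2θ)/√u − r⁴ sin²2θ/(4u^{3/2}),  u = L² − r² sin²θ = 0.00589256 m².
Substituting r = 0.026 m, L = 0.0798 m, θ = 123°: d²x/dθ² = +0.017532 m.
a = ω²·d²x/dθ² = (271.9)²·(+0.017532) = +1296.5 m/s²;  |a| = 1296.5 m/s².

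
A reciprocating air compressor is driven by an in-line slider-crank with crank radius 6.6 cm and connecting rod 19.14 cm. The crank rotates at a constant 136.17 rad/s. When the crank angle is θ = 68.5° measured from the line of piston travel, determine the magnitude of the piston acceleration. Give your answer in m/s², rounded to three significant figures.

130

ω = 136.2 rad/s
x(θ) = r cosθ + √(L² − r² sin²θ); with ω constant, a = ω²·d²x/dθ².
d²x/dθ² = −r cosθ − r²(cos2θ)/√u − r⁴ sin²2θ/(4u^{3/2}),  u = L² − r² sin²θ = 0.0328631 m².
Substituting r = 0.066 m, L = 0.1914 m, θ = 68.5°: d²x/dθ² = -0.0069858 m.
a = ω²·d²x/dθ² = (136.2)²·(-0.0069858) = -129.53 m/s²;  |a| = 129.53 m/s².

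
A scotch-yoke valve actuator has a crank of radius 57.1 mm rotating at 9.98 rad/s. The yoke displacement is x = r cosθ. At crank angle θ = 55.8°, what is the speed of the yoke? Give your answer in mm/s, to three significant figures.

471

ω = 9.98 rad/s
x = r cosθ ⇒ ẋ = −rω sinθ.
|v| = rω|sinθ| = 0.0571·9.98·|sin 55.8°| = 0.47132 m/s = 471.32 mm/s.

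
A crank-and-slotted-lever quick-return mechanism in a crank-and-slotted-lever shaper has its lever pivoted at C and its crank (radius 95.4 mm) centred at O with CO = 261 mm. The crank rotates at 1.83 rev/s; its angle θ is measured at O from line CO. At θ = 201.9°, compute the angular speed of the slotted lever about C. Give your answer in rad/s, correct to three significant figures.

ω = 11.5 rad/s (from 1.83 rev/s).
Crank pin A relative to C: A = (d + r cosθ, r sinθ); lever angle φ = atan2(r sinθ, d + r cosθ).
Differentiating tanφ: φ̇ = rω(d cosθ + r)/(d² + r² + 2dr cosθ).
d² + r² + 2dr cosθ = |CA|² = 0.031017 m²;  d cosθ + r = -0.14677 m.
|ω_lever| = |0.0954·11.5·-0.14677| / 0.031017 = 5.1904 rad/s.

5.19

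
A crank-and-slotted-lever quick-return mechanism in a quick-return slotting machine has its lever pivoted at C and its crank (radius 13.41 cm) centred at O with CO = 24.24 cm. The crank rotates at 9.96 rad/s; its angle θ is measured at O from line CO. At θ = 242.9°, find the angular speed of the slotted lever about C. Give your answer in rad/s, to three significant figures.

0.671

ω = 9.96 rad/s
Crank pin A relative to C: A = (d + r cosθ, r sinθ); lever angle φ = atan2(r sinθ, d + r cosθ).
Differentiating tanφ: φ̇ = rω(d cosθ + r)/(d² + r² + 2dr cosθ).
d² + r² + 2dr cosθ = |CA|² = 0.0471248 m²;  d cosθ + r = +0.023676 m.
|ω_lever| = |0.1341·9.96·+0.023676| / 0.0471248 = 0.67103 rad/s.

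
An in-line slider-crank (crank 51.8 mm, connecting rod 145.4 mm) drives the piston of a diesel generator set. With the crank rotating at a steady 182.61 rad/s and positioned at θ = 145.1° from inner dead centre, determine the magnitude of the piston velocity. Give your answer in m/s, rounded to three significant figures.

3.80

ω = 182.6 rad/s
For an in-line slider-crank, x = r cosθ + √(L² − r² sin²θ), so v = −rω sinθ·[1 + r cosθ/√(L² − r² sin²θ)].
With r = 0.0518 m, L = 0.1454 m, θ = 145.1°: √(L² − r² sin²θ) = 0.14235 m.
v = −0.0518·182.6·0.57215·[1 + 0.0518·-0.82015/0.14235] = -3.7968 m/s.
|v| = 3.7968 m/s.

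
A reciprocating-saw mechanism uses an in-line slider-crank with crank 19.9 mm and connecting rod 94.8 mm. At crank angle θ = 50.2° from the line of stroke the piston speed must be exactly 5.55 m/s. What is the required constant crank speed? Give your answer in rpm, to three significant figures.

3050

For an in-line slider-crank, |v_piston| = rω|sinθ|·[1 + r cosθ/√(L² − r² sin²θ)].
With r = 0.0199 m, L = 0.0948 m, θ = 50.2°: the bracketed kinematic factor |dx/dθ| = 0.01737 m.
ω = v/|dx/dθ| = 5.55/0.01737 = 319.51 rad/s.
N = 60ω/(2π) = 3051.1 rpm.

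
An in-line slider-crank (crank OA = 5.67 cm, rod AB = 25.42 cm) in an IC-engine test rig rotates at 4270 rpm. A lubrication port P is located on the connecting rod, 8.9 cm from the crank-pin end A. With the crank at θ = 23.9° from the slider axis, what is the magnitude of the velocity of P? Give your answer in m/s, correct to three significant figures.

18.7

ω = 447.2 rad/s.  Crank-pin speed |V_A| = rω = 25.354 m/s, perpendicular to OA.
Rod angle: sinφ = −(r/L) sinθ ⇒ φ = -5.185°; ω_rod = −rω cosθ/√(L²−r²sin²θ) = -91.561 rad/s.
V_P = V_A + ω_rod × AP, with AP = 0.089 m along the rod.
Components: V_Px = −rω sinθ − a·ω_rod·sinφ = -11.008 m/s;  V_Py = rω cosθ + a·ω_rod·cosφ = +15.064 m/s.
|V_P| = √(V_Px² + V_Py²) = 18.658 m/s.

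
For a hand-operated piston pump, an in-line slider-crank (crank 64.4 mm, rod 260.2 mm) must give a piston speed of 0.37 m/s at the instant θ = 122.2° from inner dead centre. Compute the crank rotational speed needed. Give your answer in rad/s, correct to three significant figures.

7.85

For an in-line slider-crank, |v_piston| = rω|sinθ|·[1 + r cosθ/√(L² − r² sin²θ)].
With r = 0.0644 m, L = 0.2602 m, θ = 122.2°: the bracketed kinematic factor |dx/dθ| = 0.047145 m.
ω = v/|dx/dθ| = 0.37/0.047145 = 7.8482 rad/s.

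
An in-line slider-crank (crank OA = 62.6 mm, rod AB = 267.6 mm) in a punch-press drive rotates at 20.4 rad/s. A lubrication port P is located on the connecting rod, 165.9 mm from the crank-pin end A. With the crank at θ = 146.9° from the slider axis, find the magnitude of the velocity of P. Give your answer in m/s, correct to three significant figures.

0.735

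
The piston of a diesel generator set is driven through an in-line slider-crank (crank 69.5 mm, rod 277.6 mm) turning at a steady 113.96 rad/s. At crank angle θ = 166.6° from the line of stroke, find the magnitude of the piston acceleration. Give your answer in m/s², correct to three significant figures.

ω = 114 rad/s
x(θ) = r cosθ + √(L² − r² sin²θ); with ω constant, a = ω²·d²x/dθ².
d²x/dθ² = −r cosθ − r²(cos2θ)/√u − r⁴ sin²2θ/(4u^{3/2}),  u = L² − r² sin²θ = 0.0768023 m².
Substituting r = 0.0695 m, L = 0.2776 m, θ = 166.6°: d²x/dθ² = +0.051995 m.
a = ω²·d²x/dθ² = (114)²·(+0.051995) = +675.25 m/s²;  |a| = 675.25 m/s².

675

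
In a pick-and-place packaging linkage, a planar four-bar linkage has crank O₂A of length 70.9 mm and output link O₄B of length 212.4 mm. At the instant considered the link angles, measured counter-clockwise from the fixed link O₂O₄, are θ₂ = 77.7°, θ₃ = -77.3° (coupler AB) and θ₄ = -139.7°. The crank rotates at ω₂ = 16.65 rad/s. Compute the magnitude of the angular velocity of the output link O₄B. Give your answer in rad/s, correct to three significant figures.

2.65

ω₂ = 16.65 rad/s
Differentiating the loop-closure r₂e^{iθ₂}+r₃e^{iθ₃}=r₁+r₄e^{iθ₄} gives r₂ω₂e^{iθ₂}+r₃ω₃e^{iθ₃}=r₄ω₄e^{iθ₄}.
Eliminating the other unknown: ω₄ = r₂ω₂ sin(θ₂−θ₃) / [r₄ sin(θ₄−θ₃)].
Numerator sine = +0.42262; denominator sine = -0.88620.
Result = 0.0709·16.65·(+0.42262) / (0.2124·(-0.88620)) = -2.6505 rad/s; magnitude 2.6505 rad/s.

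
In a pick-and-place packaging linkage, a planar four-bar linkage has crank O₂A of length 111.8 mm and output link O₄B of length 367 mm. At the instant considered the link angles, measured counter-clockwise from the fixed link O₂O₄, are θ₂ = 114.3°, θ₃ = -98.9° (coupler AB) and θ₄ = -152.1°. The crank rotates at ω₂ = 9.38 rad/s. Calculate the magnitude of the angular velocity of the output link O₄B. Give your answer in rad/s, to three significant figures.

1.95

ω₂ = 9.38 rad/s
Differentiating the loop-closure r₂e^{iθ₂}+r₃e^{iθ₃}=r₁+r₄e^{iθ₄} gives r₂ω₂e^{iθ₂}+r₃ω₃e^{iθ₃}=r₄ω₄e^{iθ₄}.
Eliminating the other unknown: ω₄ = r₂ω₂ sin(θ₂−θ₃) / [r₄ sin(θ₄−θ₃)].
Numerator sine = -0.54756; denominator sine = -0.80073.
Result = 0.1118·9.38·(-0.54756) / (0.367·(-0.80073)) = +1.954 rad/s; magnitude 1.954 rad/s.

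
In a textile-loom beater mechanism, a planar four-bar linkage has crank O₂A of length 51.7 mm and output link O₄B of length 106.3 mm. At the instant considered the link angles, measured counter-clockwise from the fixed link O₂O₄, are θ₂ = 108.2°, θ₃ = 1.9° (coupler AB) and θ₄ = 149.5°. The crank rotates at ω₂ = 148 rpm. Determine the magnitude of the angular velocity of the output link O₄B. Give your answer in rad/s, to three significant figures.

ω₂ = 15.5 rad/s (from 148 rpm).
Differentiating the loop-closure r₂e^{iθ₂}+r₃e^{iθ₃}=r₁+r₄e^{iθ₄} gives r₂ω₂e^{iθ₂}+r₃ω₃e^{iθ₃}=r₄ω₄e^{iθ₄}.
Eliminating the other unknown: ω₄ = r₂ω₂ sin(θ₂−θ₃) / [r₄ sin(θ₄−θ₃)].
Numerator sine = +0.95981; denominator sine = +0.53583.
Result = 0.0517·15.5·(+0.95981) / (0.1063·(+0.53583)) = +13.502 rad/s; magnitude 13.502 rad/s.

13.5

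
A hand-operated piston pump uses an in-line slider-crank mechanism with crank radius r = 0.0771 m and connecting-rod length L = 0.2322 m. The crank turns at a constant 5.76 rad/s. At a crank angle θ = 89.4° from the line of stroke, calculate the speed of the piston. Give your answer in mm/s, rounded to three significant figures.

446

ω = 5.76 rad/s
For an in-line slider-crank, x = r cosθ + √(L² − r² sin²θ), so v = −rω sinθ·[1 + r cosθ/√(L² − r² sin²θ)].
With r = 0.0771 m, L = 0.2322 m, θ = 89.4°: √(L² − r² sin²θ) = 0.21903 m.
v = −0.0771·5.76·0.99995·[1 + 0.0771·0.01047/0.21903] = -0.44571 m/s.
|v| = 0.44571 m/s = 445.71 mm/s.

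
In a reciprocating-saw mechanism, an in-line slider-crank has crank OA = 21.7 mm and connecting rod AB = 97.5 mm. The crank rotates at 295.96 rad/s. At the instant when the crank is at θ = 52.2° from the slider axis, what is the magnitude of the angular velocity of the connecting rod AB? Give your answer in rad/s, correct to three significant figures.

41.0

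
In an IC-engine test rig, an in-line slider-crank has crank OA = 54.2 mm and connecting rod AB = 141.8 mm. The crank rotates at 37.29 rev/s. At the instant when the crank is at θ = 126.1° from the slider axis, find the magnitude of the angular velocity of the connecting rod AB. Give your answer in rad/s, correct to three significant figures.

55.5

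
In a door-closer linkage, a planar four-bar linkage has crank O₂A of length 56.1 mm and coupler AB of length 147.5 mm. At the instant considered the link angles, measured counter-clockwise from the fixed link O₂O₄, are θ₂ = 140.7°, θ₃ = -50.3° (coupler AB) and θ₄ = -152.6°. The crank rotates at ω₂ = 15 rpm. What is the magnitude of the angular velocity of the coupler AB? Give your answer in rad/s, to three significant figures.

0.562

ω₂ = 1.571 rad/s (from 15 rpm).
Differentiating the loop-closure r₂e^{iθ₂}+r₃e^{iθ₃}=r₁+r₄e^{iθ₄} gives r₂ω₂e^{iθ₂}+r₃ω₃e^{iθ₃}=r₄ω₄e^{iθ₄}.
Eliminating the other unknown: ω₃ = r₂ω₂ sin(θ₄−θ₂) / [r₃ sin(θ₃−θ₄)].
Numerator sine = +0.91845; denominator sine = +0.97705.
Result = 0.0561·1.571·(+0.91845) / (0.1475·(+0.97705)) = +0.5616 rad/s; magnitude 0.5616 rad/s.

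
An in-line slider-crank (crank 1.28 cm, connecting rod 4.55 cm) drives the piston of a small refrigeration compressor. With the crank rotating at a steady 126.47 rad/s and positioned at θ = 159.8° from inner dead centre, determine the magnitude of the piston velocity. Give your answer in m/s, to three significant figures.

0.411

ω = 126.5 rad/s
For an in-line slider-crank, x = r cosθ + √(L² − r² sin²θ), so v = −rω sinθ·[1 + r cosθ/√(L² − r² sin²θ)].
With r = 0.0128 m, L = 0.0455 m, θ = 159.8°: √(L² − r² sin²θ) = 0.045285 m.
v = −0.0128·126.5·0.34530·[1 + 0.0128·-0.93849/0.045285] = -0.4107 m/s.
|v| = 0.4107 m/s.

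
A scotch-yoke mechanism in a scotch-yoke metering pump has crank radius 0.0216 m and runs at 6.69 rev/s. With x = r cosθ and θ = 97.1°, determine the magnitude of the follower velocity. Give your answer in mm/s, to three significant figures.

ω = 42.03 rad/s (from 6.69 rev/s).
x = r cosθ ⇒ ẋ = −rω sinθ.
|v| = rω|sinθ| = 0.0216·42.03·|sin 97.1°| = 0.90098 m/s = 900.98 mm/s.

901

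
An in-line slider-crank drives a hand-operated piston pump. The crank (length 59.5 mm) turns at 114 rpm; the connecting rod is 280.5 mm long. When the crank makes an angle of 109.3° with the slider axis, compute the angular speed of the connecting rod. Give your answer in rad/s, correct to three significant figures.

0.854

ω = 11.94 rad/s (converted from 114 rpm).
The rod makes angle φ with the slider axis where L sinφ = r sinθ; differentiating, L cosφ·φ̇ = r ω cosθ.
L cosφ = √(L² − r² sin²θ) = 0.27482 m.
|ω_rod| = r ω |cosθ| / √(L² − r² sin²θ) = 0.0595·11.94·0.33051/0.27482 = 0.85426 rad/s.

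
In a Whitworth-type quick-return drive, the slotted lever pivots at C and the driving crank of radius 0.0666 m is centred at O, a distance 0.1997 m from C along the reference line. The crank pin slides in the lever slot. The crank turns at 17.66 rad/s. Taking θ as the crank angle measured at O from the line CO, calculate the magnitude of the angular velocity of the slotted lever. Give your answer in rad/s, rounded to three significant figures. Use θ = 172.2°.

8.59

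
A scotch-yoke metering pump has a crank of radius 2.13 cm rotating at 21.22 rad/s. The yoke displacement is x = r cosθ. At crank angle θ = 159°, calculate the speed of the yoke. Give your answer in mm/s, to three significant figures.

162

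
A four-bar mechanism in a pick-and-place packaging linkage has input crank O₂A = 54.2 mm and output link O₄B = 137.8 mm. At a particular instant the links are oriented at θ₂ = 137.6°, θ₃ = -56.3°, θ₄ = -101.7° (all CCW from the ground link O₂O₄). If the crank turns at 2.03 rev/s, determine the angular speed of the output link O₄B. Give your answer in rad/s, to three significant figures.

ω₂ = 12.75 rad/s (from 2.03 rev/s).
Differentiating the loop-closure r₂e^{iθ₂}+r₃e^{iθ₃}=r₁+r₄e^{iθ₄} gives r₂ω₂e^{iθ₂}+r₃ω₃e^{iθ₃}=r₄ω₄e^{iθ₄}.
Eliminating the other unknown: ω₄ = r₂ω₂ sin(θ₂−θ₃) / [r₄ sin(θ₄−θ₃)].
Numerator sine = -0.24023; denominator sine = -0.71203.
Result = 0.0542·12.75·(-0.24023) / (0.1378·(-0.71203)) = +1.6926 rad/s; magnitude 1.6926 rad/s.

1.69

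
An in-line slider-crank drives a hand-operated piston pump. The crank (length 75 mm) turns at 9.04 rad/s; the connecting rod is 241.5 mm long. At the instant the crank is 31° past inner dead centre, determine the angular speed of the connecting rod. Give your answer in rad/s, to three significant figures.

2.44

ω = 9.04 rad/s
The rod makes angle φ with the slider axis where L sinφ = r sinθ; differentiating, L cosφ·φ̇ = r ω cosθ.
L cosφ = √(L² − r² sin²θ) = 0.23839 m.
|ω_rod| = r ω |cosθ| / √(L² − r² sin²θ) = 0.075·9.04·0.85717/0.23839 = 2.4378 rad/s.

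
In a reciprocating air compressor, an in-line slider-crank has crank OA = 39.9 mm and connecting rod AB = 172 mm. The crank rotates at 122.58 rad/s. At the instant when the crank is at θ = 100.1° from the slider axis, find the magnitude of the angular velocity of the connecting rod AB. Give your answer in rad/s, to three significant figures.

ω = 122.6 rad/s
The rod makes angle φ with the slider axis where L sinφ = r sinθ; differentiating, L cosφ·φ̇ = r ω cosθ.
L cosφ = √(L² − r² sin²θ) = 0.16745 m.
|ω_rod| = r ω |cosθ| / √(L² − r² sin²θ) = 0.0399·122.6·0.17537/0.16745 = 5.122 rad/s.

5.12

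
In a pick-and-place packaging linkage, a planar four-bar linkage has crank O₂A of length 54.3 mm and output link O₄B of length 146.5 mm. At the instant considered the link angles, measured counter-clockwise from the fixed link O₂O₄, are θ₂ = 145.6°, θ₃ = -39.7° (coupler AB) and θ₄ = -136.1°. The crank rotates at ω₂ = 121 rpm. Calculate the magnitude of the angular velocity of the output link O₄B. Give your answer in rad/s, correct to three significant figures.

ω₂ = 12.67 rad/s (from 121 rpm).
Differentiating the loop-closure r₂e^{iθ₂}+r₃e^{iθ₃}=r₁+r₄e^{iθ₄} gives r₂ω₂e^{iθ₂}+r₃ω₃e^{iθ₃}=r₄ω₄e^{iθ₄}.
Eliminating the other unknown: ω₄ = r₂ω₂ sin(θ₂−θ₃) / [r₄ sin(θ₄−θ₃)].
Numerator sine = -0.09237; denominator sine = -0.99377.
Result = 0.0543·12.67·(-0.09237) / (0.1465·(-0.99377)) = +0.43654 rad/s; magnitude 0.43654 rad/s.

0.437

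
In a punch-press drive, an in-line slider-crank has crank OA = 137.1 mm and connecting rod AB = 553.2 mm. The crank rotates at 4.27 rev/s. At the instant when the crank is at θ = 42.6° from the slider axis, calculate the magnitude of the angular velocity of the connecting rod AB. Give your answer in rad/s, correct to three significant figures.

ω = 26.83 rad/s (converted from 4.27 rev/s).
The rod makes angle φ with the slider axis where L sinφ = r sinθ; differentiating, L cosφ·φ̇ = r ω cosθ.
L cosφ = √(L² − r² sin²θ) = 0.54536 m.
|ω_rod| = r ω |cosθ| / √(L² − r² sin²θ) = 0.1371·26.83·0.73610/0.54536 = 4.9647 rad/s.

4.96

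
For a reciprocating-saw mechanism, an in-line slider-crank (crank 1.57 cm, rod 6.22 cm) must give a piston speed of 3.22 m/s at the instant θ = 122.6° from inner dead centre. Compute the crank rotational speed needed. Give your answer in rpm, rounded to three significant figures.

For an in-line slider-crank, |v_piston| = rω|sinθ|·[1 + r cosθ/√(L² − r² sin²θ)].
With r = 0.0157 m, L = 0.0622 m, θ = 122.6°: the bracketed kinematic factor |dx/dθ| = 0.011386 m.
ω = v/|dx/dθ| = 3.22/0.011386 = 282.81 rad/s.
N = 60ω/(2π) = 2700.6 rpm.

2700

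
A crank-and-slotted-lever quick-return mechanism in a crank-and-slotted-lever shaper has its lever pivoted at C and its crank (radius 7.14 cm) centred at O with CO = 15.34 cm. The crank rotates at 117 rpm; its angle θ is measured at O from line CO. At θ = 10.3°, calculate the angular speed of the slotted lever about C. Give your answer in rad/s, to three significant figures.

3.88

ω = 12.25 rad/s (from 117 rpm).
Crank pin A relative to C: A = (d + r cosθ, r sinθ); lever angle φ = atan2(r sinθ, d + r cosθ).
Differentiating tanφ: φ̇ = rω(d cosθ + r)/(d² + r² + 2dr cosθ).
d² + r² + 2dr cosθ = |CA|² = 0.050182 m²;  d cosθ + r = +0.22233 m.
|ω_lever| = |0.0714·12.25·+0.22233| / 0.050182 = 3.8758 rad/s.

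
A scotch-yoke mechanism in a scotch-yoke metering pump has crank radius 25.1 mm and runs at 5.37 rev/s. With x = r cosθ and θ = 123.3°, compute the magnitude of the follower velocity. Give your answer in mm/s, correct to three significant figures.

ω = 33.74 rad/s (from 5.37 rev/s).
x = r cosθ ⇒ ẋ = −rω sinθ.
|v| = rω|sinθ| = 0.0251·33.74·|sin 123.3°| = 0.70784 m/s = 707.84 mm/s.

708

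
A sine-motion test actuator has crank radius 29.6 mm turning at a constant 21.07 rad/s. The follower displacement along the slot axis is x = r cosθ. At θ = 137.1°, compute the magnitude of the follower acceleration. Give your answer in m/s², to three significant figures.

9.63

ω = 21.07 rad/s
x = r cosθ ⇒ ẍ = −rω² cosθ (ω constant).
|a| = rω²|cosθ| = 0.0296·(21.07)²·|cos 137.1°| = 9.6262 m/s².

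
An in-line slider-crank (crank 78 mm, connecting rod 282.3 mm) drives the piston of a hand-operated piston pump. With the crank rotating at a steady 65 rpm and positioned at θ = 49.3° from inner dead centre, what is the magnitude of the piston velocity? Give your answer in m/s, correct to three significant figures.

0.477

ω = 2π·65/60 = 6.807 rad/s
For an in-line slider-crank, x = r cosθ + √(L² − r² sin²θ), so v = −rω sinθ·[1 + r cosθ/√(L² − r² sin²θ)].
With r = 0.078 m, L = 0.2823 m, θ = 49.3°: √(L² − r² sin²θ) = 0.27604 m.
v = −0.078·6.807·0.75813·[1 + 0.078·0.65210/0.27604] = -0.47668 m/s.
|v| = 0.47668 m/s.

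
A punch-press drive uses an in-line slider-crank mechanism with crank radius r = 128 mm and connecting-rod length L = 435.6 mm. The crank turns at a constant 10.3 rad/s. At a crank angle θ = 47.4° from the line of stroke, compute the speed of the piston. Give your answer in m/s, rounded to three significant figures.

1.17

ω = 10.3 rad/s
For an in-line slider-crank, x = r cosθ + √(L² − r² sin²θ), so v = −rω sinθ·[1 + r cosθ/√(L² − r² sin²θ)].
With r = 0.128 m, L = 0.4356 m, θ = 47.4°: √(L² − r² sin²θ) = 0.42529 m.
v = −0.128·10.3·0.73610·[1 + 0.128·0.67688/0.42529] = -1.1682 m/s.
|v| = 1.1682 m/s.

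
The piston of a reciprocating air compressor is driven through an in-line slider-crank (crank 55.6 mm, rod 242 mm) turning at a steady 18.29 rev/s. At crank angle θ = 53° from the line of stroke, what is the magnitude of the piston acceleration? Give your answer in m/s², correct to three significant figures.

397

ω = 2π·18.3 = 114.9 rad/s
x(θ) = r cosθ + √(L² − r² sin²θ); with ω constant, a = ω²·d²x/dθ².
d²x/dθ² = −r cosθ − r²(cos2θ)/√u − r⁴ sin²2θ/(4u^{3/2}),  u = L² − r² sin²θ = 0.0565923 m².
Substituting r = 0.0556 m, L = 0.242 m, θ = 53°: d²x/dθ² = -0.030043 m.
a = ω²·d²x/dθ² = (114.9)²·(-0.030043) = -396.76 m/s²;  |a| = 396.76 m/s².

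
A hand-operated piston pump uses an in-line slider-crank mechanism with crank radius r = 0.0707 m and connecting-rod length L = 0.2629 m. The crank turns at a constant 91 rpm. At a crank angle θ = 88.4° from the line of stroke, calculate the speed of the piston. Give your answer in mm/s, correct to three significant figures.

679

ω = 2π·91/60 = 9.529 rad/s
For an in-line slider-crank, x = r cosθ + √(L² − r² sin²θ), so v = −rω sinθ·[1 + r cosθ/√(L² − r² sin²θ)].
With r = 0.0707 m, L = 0.2629 m, θ = 88.4°: √(L² − r² sin²θ) = 0.25322 m.
v = −0.0707·9.529·0.99961·[1 + 0.0707·0.02792/0.25322] = -0.67872 m/s.
|v| = 0.67872 m/s = 678.72 mm/s.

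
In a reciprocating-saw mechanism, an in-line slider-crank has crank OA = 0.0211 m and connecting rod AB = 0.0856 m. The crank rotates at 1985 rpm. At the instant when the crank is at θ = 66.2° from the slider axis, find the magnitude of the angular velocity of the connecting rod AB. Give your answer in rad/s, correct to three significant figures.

ω = 207.9 rad/s (converted from 1985 rpm).
The rod makes angle φ with the slider axis where L sinφ = r sinθ; differentiating, L cosφ·φ̇ = r ω cosθ.
L cosφ = √(L² − r² sin²θ) = 0.083395 m.
|ω_rod| = r ω |cosθ| / √(L² − r² sin²θ) = 0.0211·207.9·0.40355/0.083395 = 21.224 rad/s.

21.2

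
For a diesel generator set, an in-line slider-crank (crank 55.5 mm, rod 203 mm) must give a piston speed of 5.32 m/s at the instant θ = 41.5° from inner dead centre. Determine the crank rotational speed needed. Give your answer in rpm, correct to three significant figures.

For an in-line slider-crank, |v_piston| = rω|sinθ|·[1 + r cosθ/√(L² − r² sin²θ)].
With r = 0.0555 m, L = 0.203 m, θ = 41.5°: the bracketed kinematic factor |dx/dθ| = 0.044432 m.
ω = v/|dx/dθ| = 5.32/0.044432 = 119.73 rad/s.
N = 60ω/(2π) = 1143.4 rpm.

1140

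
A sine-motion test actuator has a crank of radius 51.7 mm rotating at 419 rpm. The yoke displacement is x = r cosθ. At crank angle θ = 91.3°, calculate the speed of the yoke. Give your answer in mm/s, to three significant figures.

ω = 43.88 rad/s (from 419 rpm).
x = r cosθ ⇒ ẋ = −rω sinθ.
|v| = rω|sinθ| = 0.0517·43.88·|sin 91.3°| = 2.2679 m/s = 2267.9 mm/s.

2270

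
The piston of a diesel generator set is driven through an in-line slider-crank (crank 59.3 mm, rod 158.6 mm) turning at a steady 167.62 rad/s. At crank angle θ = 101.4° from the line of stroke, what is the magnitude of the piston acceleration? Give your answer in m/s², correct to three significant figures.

942

ω = 167.6 rad/s
x(θ) = r cosθ + √(L² − r² sin²θ); with ω constant, a = ω²·d²x/dθ².
d²x/dθ² = −r cosθ − r²(cos2θ)/√u − r⁴ sin²2θ/(4u^{3/2}),  u = L² − r² sin²θ = 0.0217749 m².
Substituting r = 0.0593 m, L = 0.1586 m, θ = 101.4°: d²x/dθ² = +0.033545 m.
a = ω²·d²x/dθ² = (167.6)²·(+0.033545) = +942.5 m/s²;  |a| = 942.5 m/s².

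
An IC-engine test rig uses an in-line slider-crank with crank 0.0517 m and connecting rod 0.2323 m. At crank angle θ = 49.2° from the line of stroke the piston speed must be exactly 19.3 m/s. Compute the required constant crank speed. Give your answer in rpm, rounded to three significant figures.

For an in-line slider-crank, |v_piston| = rω|sinθ|·[1 + r cosθ/√(L² − r² sin²θ)].
With r = 0.0517 m, L = 0.2323 m, θ = 49.2°: the bracketed kinematic factor |dx/dθ| = 0.044911 m.
ω = v/|dx/dθ| = 19.3/0.044911 = 429.74 rad/s.
N = 60ω/(2π) = 4103.7 rpm.

4100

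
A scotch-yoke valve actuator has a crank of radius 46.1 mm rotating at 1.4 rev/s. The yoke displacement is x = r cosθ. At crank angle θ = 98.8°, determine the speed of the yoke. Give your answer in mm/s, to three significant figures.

401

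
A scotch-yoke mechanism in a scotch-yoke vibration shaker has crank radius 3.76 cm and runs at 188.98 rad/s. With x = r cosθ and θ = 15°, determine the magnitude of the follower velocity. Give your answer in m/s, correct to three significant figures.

1.84

ω = 189 rad/s
x = r cosθ ⇒ ẋ = −rω sinθ.
|v| = rω|sinθ| = 0.0376·189·|sin 15°| = 1.8391 m/s.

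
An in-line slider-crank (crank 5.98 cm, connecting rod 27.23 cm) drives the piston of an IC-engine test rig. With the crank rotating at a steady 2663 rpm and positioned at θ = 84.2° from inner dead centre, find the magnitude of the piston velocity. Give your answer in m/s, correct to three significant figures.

ω = 2π·2663/60 = 278.9 rad/s
For an in-line slider-crank, x = r cosθ + √(L² − r² sin²θ), so v = −rω sinθ·[1 + r cosθ/√(L² − r² sin²θ)].
With r = 0.0598 m, L = 0.2723 m, θ = 84.2°: √(L² − r² sin²θ) = 0.26572 m.
v = −0.0598·278.9·0.99488·[1 + 0.0598·0.10106/0.26572] = -16.968 m/s.
|v| = 16.968 m/s.

17.0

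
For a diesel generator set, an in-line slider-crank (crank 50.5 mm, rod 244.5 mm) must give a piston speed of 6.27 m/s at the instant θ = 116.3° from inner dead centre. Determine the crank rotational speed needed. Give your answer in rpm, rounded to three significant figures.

1460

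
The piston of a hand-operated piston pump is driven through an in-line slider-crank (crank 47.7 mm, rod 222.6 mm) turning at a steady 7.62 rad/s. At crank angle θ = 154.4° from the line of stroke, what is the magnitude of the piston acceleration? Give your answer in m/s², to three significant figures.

2.12

ω = 7.62 rad/s
x(θ) = r cosθ + √(L² − r² sin²θ); with ω constant, a = ω²·d²x/dθ².
d²x/dθ² = −r cosθ − r²(cos2θ)/√u − r⁴ sin²2θ/(4u^{3/2}),  u = L² − r² sin²θ = 0.049126 m².
Substituting r = 0.0477 m, L = 0.2226 m, θ = 154.4°: d²x/dθ² = +0.036513 m.
a = ω²·d²x/dθ² = (7.62)²·(+0.036513) = +2.1201 m/s²;  |a| = 2.1201 m/s².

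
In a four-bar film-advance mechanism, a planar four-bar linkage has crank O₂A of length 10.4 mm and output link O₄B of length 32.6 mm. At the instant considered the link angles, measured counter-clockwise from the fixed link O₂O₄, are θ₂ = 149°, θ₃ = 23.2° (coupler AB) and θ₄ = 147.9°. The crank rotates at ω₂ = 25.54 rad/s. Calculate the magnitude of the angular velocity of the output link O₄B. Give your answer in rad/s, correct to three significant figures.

ω₂ = 25.54 rad/s
Differentiating the loop-closure r₂e^{iθ₂}+r₃e^{iθ₃}=r₁+r₄e^{iθ₄} gives r₂ω₂e^{iθ₂}+r₃ω₃e^{iθ₃}=r₄ω₄e^{iθ₄}.
Eliminating the other unknown: ω₄ = r₂ω₂ sin(θ₂−θ₃) / [r₄ sin(θ₄−θ₃)].
Numerator sine = +0.81106; denominator sine = +0.82214.
Result = 0.0104·25.54·(+0.81106) / (0.0326·(+0.82214)) = +8.0379 rad/s; magnitude 8.0379 rad/s.

8.04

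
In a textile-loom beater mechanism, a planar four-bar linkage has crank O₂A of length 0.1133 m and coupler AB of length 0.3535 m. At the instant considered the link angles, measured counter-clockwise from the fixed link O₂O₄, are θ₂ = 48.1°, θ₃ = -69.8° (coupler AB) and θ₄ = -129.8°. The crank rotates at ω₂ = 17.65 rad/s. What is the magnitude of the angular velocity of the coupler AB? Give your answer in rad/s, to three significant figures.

0.239

ω₂ = 17.65 rad/s
Differentiating the loop-closure r₂e^{iθ₂}+r₃e^{iθ₃}=r₁+r₄e^{iθ₄} gives r₂ω₂e^{iθ₂}+r₃ω₃e^{iθ₃}=r₄ω₄e^{iθ₄}.
Eliminating the other unknown: ω₃ = r₂ω₂ sin(θ₄−θ₂) / [r₃ sin(θ₃−θ₄)].
Numerator sine = -0.03664; denominator sine = +0.86603.
Result = 0.1133·17.65·(-0.03664) / (0.3535·(+0.86603)) = -0.23936 rad/s; magnitude 0.23936 rad/s.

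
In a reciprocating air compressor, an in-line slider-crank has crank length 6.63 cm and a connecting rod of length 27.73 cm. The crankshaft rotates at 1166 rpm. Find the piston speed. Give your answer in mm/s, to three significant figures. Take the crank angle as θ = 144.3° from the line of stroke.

ω = 2π·1166/60 = 122.1 rad/s
For an in-line slider-crank, x = r cosθ + √(L² − r² sin²θ), so v = −rω sinθ·[1 + r cosθ/√(L² − r² sin²θ)].
With r = 0.0663 m, L = 0.2773 m, θ = 144.3°: √(L² − r² sin²θ) = 0.27459 m.
v = −0.0663·122.1·0.58354·[1 + 0.0663·-0.81208/0.27459] = -3.7977 m/s.
|v| = 3.7977 m/s = 3797.7 mm/s.

3800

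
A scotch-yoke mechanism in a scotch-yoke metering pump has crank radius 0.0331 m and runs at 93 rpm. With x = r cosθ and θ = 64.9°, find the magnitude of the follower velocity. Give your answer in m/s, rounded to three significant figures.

0.292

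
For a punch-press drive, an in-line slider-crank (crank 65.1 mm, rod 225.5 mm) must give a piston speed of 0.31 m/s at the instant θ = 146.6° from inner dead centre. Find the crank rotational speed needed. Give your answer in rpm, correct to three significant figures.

109

For an in-line slider-crank, |v_piston| = rω|sinθ|·[1 + r cosθ/√(L² − r² sin²θ)].
With r = 0.0651 m, L = 0.2255 m, θ = 146.6°: the bracketed kinematic factor |dx/dθ| = 0.027088 m.
ω = v/|dx/dθ| = 0.31/0.027088 = 11.444 rad/s.
N = 60ω/(2π) = 109.28 rpm.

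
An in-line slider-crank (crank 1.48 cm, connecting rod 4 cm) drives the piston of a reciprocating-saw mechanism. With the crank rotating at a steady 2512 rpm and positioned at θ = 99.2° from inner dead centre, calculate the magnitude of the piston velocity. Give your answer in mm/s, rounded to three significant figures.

ω = 2π·2512/60 = 263.1 rad/s
For an in-line slider-crank, x = r cosθ + √(L² − r² sin²θ), so v = −rω sinθ·[1 + r cosθ/√(L² − r² sin²θ)].
With r = 0.0148 m, L = 0.04 m, θ = 99.2°: √(L² − r² sin²θ) = 0.037237 m.
v = −0.0148·263.1·0.98714·[1 + 0.0148·-0.15988/0.037237] = -3.5989 m/s.
|v| = 3.5989 m/s = 3598.9 mm/s.

3600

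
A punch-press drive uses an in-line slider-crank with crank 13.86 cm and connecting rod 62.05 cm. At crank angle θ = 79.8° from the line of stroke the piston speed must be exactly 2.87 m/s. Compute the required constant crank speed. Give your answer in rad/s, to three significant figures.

20.2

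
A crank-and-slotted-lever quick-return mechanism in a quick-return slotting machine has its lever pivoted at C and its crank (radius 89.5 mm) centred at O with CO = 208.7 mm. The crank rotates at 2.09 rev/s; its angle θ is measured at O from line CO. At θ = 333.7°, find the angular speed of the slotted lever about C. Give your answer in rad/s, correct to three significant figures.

3.82

ω = 13.13 rad/s (from 2.09 rev/s).
Crank pin A relative to C: A = (d + r cosθ, r sinθ); lever angle φ = atan2(r sinθ, d + r cosθ).
Differentiating tanφ: φ̇ = rω(d cosθ + r)/(d² + r² + 2dr cosθ).
d² + r² + 2dr cosθ = |CA|² = 0.0850563 m²;  d cosθ + r = +0.2766 m.
|ω_lever| = |0.0895·13.13·+0.2766| / 0.0850563 = 3.822 rad/s.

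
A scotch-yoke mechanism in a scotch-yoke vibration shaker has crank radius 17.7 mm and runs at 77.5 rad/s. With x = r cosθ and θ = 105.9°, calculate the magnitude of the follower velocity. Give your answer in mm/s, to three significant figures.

ω = 77.5 rad/s
x = r cosθ ⇒ ẋ = −rω sinθ.
|v| = rω|sinθ| = 0.0177·77.5·|sin 105.9°| = 1.3193 m/s = 1319.3 mm/s.

1320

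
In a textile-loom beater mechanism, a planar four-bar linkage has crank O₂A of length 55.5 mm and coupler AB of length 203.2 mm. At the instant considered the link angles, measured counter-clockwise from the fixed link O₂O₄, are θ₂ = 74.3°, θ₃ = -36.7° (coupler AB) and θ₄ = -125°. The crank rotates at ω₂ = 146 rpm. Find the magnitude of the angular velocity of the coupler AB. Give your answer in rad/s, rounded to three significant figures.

1.38

ω₂ = 15.29 rad/s (from 146 rpm).
Differentiating the loop-closure r₂e^{iθ₂}+r₃e^{iθ₃}=r₁+r₄e^{iθ₄} gives r₂ω₂e^{iθ₂}+r₃ω₃e^{iθ₃}=r₄ω₄e^{iθ₄}.
Eliminating the other unknown: ω₃ = r₂ω₂ sin(θ₄−θ₂) / [r₃ sin(θ₃−θ₄)].
Numerator sine = +0.33051; denominator sine = +0.99956.
Result = 0.0555·15.29·(+0.33051) / (0.2032·(+0.99956)) = +1.3808 rad/s; magnitude 1.3808 rad/s.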